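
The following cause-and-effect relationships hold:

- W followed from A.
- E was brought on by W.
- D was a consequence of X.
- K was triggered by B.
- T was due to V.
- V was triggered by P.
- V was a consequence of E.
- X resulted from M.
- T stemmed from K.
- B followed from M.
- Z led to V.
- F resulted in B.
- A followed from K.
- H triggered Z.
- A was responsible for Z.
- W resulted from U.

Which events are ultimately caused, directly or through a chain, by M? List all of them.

A, B, D, E, K, T, V, W, X, Z

Direct effects: X, B.
2 steps out: D, K.
3 steps out: A, T.
4 steps out: W, Z.
5 steps out: E, V.
Not reachable from it: F, P, U, H.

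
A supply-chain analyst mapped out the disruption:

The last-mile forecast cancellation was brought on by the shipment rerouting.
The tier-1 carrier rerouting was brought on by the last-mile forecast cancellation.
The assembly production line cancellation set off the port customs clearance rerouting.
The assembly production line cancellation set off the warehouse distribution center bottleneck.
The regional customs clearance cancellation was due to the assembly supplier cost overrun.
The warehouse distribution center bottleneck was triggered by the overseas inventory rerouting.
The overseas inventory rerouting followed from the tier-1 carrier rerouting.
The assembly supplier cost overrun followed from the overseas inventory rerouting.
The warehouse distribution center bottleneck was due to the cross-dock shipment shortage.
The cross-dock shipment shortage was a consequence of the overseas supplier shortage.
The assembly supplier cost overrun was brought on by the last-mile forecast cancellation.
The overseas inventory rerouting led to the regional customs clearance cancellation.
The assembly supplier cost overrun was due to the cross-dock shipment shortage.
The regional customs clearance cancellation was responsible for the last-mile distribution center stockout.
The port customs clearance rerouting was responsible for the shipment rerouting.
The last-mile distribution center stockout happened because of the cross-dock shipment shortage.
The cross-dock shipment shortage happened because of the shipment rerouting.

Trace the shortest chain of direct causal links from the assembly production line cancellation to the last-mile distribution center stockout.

the assembly production line cancellation → the port customs clearance rerouting
the port customs clearance rerouting → the shipment rerouting
the shipment rerouting → the cross-dock shipment shortage
the cross-dock shipment shortage → the last-mile distribution center stockout
Length: 4 steps.

the assembly production line cancellation → the port customs clearance rerouting → the shipment rerouting → the cross-dock shipment shortage → the last-mile distribution center stockout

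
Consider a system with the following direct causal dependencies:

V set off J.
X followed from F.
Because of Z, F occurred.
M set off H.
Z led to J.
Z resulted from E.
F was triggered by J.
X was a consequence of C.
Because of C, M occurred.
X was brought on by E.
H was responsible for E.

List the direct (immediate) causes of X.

C, E, F

Upstream contributors include M, H, Z, V, J, but only C, E, F feed directly into X.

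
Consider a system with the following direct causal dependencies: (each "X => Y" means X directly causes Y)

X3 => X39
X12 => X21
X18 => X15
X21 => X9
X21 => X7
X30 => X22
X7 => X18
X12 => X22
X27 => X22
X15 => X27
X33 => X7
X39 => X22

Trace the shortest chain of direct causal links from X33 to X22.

X33 → X7
X7 → X18
X18 → X15
X15 → X27
X27 → X22
Length: 5 steps.

X33 → X7 → X18 → X15 → X27 → X22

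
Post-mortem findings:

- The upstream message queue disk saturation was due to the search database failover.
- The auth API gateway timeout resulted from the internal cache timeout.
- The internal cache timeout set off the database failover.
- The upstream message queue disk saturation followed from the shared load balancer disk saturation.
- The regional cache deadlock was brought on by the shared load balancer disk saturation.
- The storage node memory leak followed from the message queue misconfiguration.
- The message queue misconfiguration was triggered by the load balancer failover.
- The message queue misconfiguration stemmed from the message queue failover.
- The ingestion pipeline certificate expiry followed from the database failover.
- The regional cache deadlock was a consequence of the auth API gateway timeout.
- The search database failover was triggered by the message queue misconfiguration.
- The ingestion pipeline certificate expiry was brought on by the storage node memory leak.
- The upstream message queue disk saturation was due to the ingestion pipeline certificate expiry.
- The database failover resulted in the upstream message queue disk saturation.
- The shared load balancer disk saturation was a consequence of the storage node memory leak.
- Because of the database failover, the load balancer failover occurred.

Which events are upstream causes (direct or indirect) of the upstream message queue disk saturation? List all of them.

the database failover, the ingestion pipeline certificate expiry, the internal cache timeout, the load balancer failover, the message queue failover, the message queue misconfiguration, the search database failover, the shared load balancer disk saturation, the storage node memory leak

Immediate causes of the upstream message queue disk saturation: the database failover, the search database failover, the shared load balancer disk saturation, the ingestion pipeline certificate expiry.
Further upstream: the internal cache timeout, the message queue failover, the load balancer failover, the message queue misconfiguration, the storage node memory leak.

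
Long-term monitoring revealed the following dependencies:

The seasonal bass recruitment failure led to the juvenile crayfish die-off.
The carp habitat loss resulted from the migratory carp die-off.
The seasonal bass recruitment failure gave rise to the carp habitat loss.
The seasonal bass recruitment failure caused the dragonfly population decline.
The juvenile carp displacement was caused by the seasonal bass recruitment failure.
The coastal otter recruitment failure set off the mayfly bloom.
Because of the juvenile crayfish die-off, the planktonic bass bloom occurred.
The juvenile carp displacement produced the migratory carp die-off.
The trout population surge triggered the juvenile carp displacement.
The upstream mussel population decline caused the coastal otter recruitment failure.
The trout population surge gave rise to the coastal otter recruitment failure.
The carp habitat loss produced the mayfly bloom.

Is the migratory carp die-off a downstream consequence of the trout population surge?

Yes

There is a causal chain: the trout population surge → the juvenile carp displacement → the migratory carp die-off.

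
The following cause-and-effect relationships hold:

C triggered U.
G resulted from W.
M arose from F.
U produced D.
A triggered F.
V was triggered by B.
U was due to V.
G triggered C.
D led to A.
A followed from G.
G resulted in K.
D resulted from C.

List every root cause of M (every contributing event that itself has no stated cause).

B, W

Tracing upstream from M: M ← F ← A ← G ← W.
A separate upstream branch: M ← F ← A ← D ← U ← V ← B.
Each of those chain origins has no stated cause.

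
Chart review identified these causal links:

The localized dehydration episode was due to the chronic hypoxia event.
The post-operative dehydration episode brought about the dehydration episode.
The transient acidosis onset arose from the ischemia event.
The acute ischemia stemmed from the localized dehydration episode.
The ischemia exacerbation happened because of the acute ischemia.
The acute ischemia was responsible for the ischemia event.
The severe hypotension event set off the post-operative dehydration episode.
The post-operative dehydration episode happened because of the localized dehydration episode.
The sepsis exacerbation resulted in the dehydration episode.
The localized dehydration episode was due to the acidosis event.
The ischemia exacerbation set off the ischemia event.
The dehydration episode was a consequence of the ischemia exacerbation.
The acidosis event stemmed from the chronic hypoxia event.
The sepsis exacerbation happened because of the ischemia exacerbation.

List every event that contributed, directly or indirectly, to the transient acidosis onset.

Immediate cause of the transient acidosis onset: the ischemia event.
Further upstream: the chronic hypoxia event, the acidosis event, the localized dehydration episode, the acute ischemia, the ischemia exacerbation.

the acidosis event, the acute ischemia, the chronic hypoxia event, the ischemia event, the ischemia exacerbation, the localized dehydration episode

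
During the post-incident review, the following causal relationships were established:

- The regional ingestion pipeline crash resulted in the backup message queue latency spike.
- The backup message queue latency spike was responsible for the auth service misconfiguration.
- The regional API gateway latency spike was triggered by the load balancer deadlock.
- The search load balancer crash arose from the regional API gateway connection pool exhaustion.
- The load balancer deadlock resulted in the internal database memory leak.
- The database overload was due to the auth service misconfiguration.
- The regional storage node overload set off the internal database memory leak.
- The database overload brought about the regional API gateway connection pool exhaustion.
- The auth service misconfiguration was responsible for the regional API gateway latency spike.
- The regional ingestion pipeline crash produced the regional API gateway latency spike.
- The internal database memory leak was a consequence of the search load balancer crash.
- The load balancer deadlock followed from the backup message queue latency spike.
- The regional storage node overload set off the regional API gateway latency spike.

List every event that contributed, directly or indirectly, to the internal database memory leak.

the auth service misconfiguration, the backup message queue latency spike, the database overload, the load balancer deadlock, the regional API gateway connection pool exhaustion, the regional ingestion pipeline crash, the regional storage node overload, the search load balancer crash

Immediate causes of the internal database memory leak: the load balancer deadlock, the search load balancer crash, the regional storage node overload.
Further upstream: the regional ingestion pipeline crash, the backup message queue latency spike, the auth service misconfiguration, the database overload, the regional API gateway connection pool exhaustion.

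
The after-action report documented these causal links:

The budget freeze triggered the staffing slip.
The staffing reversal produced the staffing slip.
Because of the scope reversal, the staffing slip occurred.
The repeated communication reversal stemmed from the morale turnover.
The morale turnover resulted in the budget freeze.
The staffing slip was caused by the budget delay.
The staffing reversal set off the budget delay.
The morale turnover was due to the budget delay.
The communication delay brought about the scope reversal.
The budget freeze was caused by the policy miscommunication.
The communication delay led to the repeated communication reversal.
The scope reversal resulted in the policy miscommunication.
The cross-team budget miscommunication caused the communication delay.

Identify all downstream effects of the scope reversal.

the budget freeze, the policy miscommunication, the staffing slip

Direct effects: the policy miscommunication, the staffing slip.
2 steps out: the budget freeze.
Not reachable from it: the staffing reversal, the cross-team budget miscommunication, the budget delay, the communication delay, the morale turnover, the repeated communication reversal.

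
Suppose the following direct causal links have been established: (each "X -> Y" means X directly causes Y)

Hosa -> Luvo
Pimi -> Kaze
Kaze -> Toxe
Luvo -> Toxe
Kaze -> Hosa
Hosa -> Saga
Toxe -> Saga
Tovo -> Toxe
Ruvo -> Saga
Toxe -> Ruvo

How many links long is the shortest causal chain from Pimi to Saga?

Shortest chain: Pimi → Kaze → Hosa → Saga.

3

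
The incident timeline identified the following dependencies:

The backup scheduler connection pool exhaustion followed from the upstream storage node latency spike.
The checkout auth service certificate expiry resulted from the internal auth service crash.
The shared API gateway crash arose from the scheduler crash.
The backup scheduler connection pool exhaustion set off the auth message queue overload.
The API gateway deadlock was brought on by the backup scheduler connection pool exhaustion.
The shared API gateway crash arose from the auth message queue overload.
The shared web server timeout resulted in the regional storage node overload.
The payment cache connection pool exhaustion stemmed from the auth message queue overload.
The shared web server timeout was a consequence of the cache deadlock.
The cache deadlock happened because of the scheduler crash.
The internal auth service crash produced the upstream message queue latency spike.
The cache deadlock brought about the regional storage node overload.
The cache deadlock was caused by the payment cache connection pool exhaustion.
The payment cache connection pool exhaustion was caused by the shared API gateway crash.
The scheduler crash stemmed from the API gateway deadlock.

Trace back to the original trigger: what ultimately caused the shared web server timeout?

the upstream storage node latency spike

Tracing upstream from the shared web server timeout: the shared web server timeout ← the cache deadlock ← the scheduler crash ← the API gateway deadlock ← the backup scheduler connection pool exhaustion ← the upstream storage node latency spike.
The upstream storage node latency spike has no stated cause, so it is the root.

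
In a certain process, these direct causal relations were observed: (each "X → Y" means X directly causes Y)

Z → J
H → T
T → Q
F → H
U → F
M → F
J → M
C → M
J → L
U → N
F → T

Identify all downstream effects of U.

Direct effects: F, N.
2 steps out: H, T.
3 steps out: Q.
Not reachable from it: Z, C, J, L, M.

F, H, N, Q, T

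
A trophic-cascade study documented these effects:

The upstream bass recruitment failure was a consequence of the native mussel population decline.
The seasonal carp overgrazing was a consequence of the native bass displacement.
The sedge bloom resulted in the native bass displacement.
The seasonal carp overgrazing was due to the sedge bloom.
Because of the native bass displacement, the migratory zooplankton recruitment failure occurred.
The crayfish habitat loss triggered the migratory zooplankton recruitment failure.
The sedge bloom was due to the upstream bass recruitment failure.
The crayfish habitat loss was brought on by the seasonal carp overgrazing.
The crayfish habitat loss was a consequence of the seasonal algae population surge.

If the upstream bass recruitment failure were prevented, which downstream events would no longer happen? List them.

Downstream of the upstream bass recruitment failure: the sedge bloom, the native bass displacement, the seasonal carp overgrazing, the crayfish habitat loss, the migratory zooplankton recruitment failure.
Of those, still caused via another path: the crayfish habitat loss, the migratory zooplankton recruitment failure.
The remainder have no surviving cause.

the native bass displacement, the seasonal carp overgrazing, the sedge bloom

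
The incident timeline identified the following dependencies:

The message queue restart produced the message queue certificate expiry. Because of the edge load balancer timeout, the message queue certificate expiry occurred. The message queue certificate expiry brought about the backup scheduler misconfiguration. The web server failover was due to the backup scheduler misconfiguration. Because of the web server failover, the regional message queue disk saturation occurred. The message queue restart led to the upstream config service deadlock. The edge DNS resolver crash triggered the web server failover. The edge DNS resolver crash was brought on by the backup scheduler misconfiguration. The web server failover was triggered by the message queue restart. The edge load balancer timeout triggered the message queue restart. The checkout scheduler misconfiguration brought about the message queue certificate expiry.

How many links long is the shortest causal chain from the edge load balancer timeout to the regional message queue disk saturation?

3

Shortest chain: the edge load balancer timeout → the message queue restart → the web server failover → the regional message queue disk saturation.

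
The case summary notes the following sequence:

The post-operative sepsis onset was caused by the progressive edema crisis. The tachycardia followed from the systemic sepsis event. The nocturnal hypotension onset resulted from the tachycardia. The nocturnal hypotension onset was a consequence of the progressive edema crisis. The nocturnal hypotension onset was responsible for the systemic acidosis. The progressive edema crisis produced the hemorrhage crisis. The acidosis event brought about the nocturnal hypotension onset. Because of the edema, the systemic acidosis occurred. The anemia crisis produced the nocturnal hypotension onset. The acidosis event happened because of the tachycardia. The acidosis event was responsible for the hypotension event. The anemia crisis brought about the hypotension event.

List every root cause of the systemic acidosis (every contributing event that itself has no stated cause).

the anemia crisis, the edema, the progressive edema crisis, the systemic sepsis event

Tracing upstream from the systemic acidosis: the systemic acidosis ← the nocturnal hypotension onset ← the progressive edema crisis.
A separate upstream branch: the systemic acidosis ← the nocturnal hypotension onset ← the tachycardia ← the systemic sepsis event.
A separate upstream branch: the systemic acidosis ← the nocturnal hypotension onset ← the anemia crisis.
A separate upstream branch: the systemic acidosis ← the edema.
Each of those chain origins has no stated cause.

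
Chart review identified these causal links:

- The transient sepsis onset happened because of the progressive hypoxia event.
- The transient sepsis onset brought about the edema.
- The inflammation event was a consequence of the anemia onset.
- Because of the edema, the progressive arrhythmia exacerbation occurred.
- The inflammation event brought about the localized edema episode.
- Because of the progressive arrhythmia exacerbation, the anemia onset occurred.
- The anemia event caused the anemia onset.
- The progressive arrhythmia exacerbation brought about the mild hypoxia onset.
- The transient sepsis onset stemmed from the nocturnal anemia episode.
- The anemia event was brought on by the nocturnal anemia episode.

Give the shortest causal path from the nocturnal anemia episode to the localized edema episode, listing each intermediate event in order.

the nocturnal anemia episode → the anemia event
the anemia event → the anemia onset
the anemia onset → the inflammation event
the inflammation event → the localized edema episode
Length: 4 steps.

the nocturnal anemia episode → the anemia event → the anemia onset → the inflammation event → the localized edema episode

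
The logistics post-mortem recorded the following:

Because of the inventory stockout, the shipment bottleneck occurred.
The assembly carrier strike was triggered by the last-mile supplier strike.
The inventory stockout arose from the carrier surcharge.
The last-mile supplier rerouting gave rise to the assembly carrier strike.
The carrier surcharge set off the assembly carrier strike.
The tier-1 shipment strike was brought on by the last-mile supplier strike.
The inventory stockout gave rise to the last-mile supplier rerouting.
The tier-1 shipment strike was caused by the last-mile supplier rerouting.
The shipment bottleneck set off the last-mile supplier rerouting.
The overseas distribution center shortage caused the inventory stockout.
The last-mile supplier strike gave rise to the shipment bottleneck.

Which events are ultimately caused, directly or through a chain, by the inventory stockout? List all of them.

the assembly carrier strike, the last-mile supplier rerouting, the shipment bottleneck, the tier-1 shipment strike

Direct effects: the shipment bottleneck, the last-mile supplier rerouting.
2 steps out: the assembly carrier strike, the tier-1 shipment strike.
Not reachable from it: the overseas distribution center shortage, the carrier surcharge, the last-mile supplier strike.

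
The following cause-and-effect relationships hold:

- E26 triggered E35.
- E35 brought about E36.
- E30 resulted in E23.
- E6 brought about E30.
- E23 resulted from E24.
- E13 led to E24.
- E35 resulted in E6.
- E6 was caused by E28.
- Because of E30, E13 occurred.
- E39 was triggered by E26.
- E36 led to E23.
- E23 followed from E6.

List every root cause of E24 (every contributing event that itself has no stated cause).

E26, E28

Tracing upstream from E24: E24 ← E13 ← E30 ← E6 ← E35 ← E26.
A separate upstream branch: E24 ← E13 ← E30 ← E6 ← E28.
Each of those chain origins has no stated cause.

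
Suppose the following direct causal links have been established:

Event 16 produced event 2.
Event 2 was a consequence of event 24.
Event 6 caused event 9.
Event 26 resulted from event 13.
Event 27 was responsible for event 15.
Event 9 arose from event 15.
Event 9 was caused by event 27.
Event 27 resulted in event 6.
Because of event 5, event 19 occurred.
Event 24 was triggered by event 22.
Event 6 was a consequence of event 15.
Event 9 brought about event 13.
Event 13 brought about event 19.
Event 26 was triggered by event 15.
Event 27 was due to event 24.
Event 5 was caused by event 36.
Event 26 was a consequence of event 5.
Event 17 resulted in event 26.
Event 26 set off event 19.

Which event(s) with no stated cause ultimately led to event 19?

event 17, event 22, event 36

Tracing upstream from event 19: event 19 ← event 13 ← event 9 ← event 27 ← event 24 ← event 22.
A separate upstream branch: event 19 ← event 26 ← event 17.
A separate upstream branch: event 19 ← event 5 ← event 36.
Each of those chain origins has no stated cause.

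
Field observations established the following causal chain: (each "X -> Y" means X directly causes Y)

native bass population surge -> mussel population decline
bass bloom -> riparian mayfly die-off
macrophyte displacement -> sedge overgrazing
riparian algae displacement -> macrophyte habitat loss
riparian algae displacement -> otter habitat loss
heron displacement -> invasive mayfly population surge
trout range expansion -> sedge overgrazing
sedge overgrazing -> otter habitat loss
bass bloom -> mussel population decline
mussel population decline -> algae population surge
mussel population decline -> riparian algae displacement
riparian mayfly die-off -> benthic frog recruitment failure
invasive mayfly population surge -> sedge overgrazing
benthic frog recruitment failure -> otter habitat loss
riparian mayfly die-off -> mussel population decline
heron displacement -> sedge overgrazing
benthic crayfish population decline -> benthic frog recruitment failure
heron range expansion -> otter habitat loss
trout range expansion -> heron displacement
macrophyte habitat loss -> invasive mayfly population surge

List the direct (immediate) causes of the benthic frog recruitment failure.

the benthic crayfish population decline, the riparian mayfly die-off

Upstream contributors include the bass bloom, but only the benthic crayfish population decline, the riparian mayfly die-off feed directly into the benthic frog recruitment failure.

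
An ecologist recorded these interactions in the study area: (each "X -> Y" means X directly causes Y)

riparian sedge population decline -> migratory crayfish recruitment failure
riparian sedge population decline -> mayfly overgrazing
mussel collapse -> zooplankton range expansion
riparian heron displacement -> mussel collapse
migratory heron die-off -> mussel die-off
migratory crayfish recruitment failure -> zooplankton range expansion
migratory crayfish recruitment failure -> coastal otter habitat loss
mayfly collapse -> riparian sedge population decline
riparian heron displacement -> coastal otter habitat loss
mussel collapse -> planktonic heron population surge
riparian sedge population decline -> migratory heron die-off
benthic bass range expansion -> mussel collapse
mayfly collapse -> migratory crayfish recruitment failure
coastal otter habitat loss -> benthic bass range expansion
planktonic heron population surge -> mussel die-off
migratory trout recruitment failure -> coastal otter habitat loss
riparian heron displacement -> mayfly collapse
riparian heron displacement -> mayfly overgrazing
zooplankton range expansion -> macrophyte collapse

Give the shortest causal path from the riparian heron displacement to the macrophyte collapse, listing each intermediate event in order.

the riparian heron displacement → the mussel collapse
the mussel collapse → the zooplankton range expansion
the zooplankton range expansion → the macrophyte collapse
Length: 3 steps.

the riparian heron displacement → the mussel collapse → the zooplankton range expansion → the macrophyte collapse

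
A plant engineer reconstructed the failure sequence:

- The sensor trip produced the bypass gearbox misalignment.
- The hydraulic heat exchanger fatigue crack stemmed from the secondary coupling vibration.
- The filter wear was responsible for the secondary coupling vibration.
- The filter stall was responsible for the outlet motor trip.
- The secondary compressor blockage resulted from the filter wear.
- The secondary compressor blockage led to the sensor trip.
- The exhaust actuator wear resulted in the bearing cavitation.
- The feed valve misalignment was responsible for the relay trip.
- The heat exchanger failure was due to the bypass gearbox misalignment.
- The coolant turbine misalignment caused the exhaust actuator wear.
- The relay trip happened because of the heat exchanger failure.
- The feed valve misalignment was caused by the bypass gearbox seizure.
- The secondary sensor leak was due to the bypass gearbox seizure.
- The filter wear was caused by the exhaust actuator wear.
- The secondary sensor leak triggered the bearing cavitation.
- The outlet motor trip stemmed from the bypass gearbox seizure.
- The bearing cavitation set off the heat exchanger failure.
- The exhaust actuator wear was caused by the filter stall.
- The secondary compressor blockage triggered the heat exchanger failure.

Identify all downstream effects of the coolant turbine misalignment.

Direct effects: the exhaust actuator wear.
2 steps out: the filter wear, the bearing cavitation.
3 steps out: the secondary coupling vibration, the secondary compressor blockage, the heat exchanger failure.
4 steps out: the hydraulic heat exchanger fatigue crack, the sensor trip, the relay trip.
5 steps out: the bypass gearbox misalignment.
Not reachable from it: the filter stall, the bypass gearbox seizure, the feed valve misalignment, the outlet motor trip, the secondary sensor leak.

the bearing cavitation, the bypass gearbox misalignment, the exhaust actuator wear, the filter wear, the heat exchanger failure, the hydraulic heat exchanger fatigue crack, the relay trip, the secondary compressor blockage, the secondary coupling vibration, the sensor trip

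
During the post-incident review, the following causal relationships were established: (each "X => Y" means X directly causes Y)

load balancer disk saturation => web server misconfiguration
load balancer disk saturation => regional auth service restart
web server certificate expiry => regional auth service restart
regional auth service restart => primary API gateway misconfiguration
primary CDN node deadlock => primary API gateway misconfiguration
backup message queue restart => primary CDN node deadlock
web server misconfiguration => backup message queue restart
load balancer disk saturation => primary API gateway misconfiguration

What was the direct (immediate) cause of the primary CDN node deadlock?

the backup message queue restart

Upstream contributors include the load balancer disk saturation, the web server misconfiguration, but only the backup message queue restart feeds directly into the primary CDN node deadlock.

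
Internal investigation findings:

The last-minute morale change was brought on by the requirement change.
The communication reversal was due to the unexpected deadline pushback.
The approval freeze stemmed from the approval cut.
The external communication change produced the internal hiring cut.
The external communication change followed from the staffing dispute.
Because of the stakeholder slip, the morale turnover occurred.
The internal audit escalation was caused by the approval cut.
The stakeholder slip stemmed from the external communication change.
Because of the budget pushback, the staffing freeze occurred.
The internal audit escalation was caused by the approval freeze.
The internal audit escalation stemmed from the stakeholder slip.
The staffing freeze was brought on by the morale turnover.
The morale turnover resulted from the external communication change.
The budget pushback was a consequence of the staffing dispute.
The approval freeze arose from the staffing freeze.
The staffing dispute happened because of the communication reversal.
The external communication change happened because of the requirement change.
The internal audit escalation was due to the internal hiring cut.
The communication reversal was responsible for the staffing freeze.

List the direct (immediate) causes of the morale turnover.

the external communication change, the stakeholder slip

Upstream contributors include the unexpected deadline pushback, the communication reversal, the requirement change, the staffing dispute, but only the external communication change, the stakeholder slip feed directly into the morale turnover.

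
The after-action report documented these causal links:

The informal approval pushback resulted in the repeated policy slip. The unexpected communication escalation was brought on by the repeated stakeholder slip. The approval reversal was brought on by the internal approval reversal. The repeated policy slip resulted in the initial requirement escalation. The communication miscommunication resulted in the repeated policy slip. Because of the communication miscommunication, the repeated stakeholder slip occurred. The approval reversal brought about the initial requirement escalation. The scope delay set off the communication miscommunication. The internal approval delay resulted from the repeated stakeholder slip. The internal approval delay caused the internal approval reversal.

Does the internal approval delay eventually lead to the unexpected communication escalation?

The internal approval delay leads to the internal approval reversal, the approval reversal, the initial requirement escalation; the unexpected communication escalation is not among them.

No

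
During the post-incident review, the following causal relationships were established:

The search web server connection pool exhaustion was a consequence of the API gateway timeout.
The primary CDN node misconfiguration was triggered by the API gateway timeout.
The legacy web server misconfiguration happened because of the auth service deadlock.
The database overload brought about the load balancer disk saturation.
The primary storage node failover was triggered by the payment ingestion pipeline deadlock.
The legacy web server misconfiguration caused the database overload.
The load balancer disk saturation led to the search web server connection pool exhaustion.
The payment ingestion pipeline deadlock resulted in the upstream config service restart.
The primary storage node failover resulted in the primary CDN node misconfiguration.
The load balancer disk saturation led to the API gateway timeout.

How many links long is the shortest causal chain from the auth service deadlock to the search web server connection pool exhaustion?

4

Shortest chain: the auth service deadlock → the legacy web server misconfiguration → the database overload → the load balancer disk saturation → the search web server connection pool exhaustion.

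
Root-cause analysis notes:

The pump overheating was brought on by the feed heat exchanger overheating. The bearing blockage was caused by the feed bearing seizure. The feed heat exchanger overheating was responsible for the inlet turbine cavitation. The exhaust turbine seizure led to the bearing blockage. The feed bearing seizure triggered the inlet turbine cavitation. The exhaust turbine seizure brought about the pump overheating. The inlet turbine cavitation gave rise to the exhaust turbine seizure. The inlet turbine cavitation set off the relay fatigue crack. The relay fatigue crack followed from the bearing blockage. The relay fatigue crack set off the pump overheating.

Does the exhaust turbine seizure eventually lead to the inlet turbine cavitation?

No

The exhaust turbine seizure leads to the bearing blockage, the relay fatigue crack, the pump overheating; the inlet turbine cavitation is not among them.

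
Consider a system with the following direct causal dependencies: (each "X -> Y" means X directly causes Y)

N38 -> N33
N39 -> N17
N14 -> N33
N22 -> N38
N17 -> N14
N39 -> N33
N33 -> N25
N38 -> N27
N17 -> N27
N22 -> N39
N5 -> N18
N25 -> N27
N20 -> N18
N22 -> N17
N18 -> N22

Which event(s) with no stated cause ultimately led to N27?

N20, N5

Tracing upstream from N27: N27 ← N17 ← N22 ← N18 ← N5.
A separate upstream branch: N27 ← N17 ← N22 ← N18 ← N20.
Each of those chain origins has no stated cause.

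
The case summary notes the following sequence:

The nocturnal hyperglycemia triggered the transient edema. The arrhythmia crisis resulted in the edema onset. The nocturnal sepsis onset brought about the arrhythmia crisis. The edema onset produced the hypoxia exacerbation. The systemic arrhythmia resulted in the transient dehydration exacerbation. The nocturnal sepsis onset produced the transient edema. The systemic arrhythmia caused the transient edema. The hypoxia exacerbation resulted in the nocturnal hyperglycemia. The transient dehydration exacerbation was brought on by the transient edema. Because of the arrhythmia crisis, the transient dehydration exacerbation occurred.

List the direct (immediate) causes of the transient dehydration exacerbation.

the arrhythmia crisis, the systemic arrhythmia, the transient edema

Upstream contributors include the nocturnal sepsis onset, the edema onset, the hypoxia exacerbation, the nocturnal hyperglycemia, but only the arrhythmia crisis, the systemic arrhythmia, the transient edema feed directly into the transient dehydration exacerbation.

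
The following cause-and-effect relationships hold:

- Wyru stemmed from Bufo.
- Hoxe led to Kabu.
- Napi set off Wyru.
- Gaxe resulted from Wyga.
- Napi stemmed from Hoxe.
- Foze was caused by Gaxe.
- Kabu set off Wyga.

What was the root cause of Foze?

Tracing upstream from Foze: Foze ← Gaxe ← Wyga ← Kabu ← Hoxe.
Hoxe has no stated cause, so it is the root.

Hoxe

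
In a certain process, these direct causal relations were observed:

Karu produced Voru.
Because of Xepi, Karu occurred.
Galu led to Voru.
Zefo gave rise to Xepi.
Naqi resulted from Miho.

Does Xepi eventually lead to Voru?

Yes

There is a causal chain: Xepi → Karu → Voru.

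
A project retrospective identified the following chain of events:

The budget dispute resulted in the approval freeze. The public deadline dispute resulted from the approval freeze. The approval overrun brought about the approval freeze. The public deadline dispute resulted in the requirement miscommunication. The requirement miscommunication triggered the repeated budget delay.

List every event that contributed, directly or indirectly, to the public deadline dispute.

Immediate cause of the public deadline dispute: the approval freeze.
Further upstream: the budget dispute, the approval overrun.

the approval freeze, the approval overrun, the budget dispute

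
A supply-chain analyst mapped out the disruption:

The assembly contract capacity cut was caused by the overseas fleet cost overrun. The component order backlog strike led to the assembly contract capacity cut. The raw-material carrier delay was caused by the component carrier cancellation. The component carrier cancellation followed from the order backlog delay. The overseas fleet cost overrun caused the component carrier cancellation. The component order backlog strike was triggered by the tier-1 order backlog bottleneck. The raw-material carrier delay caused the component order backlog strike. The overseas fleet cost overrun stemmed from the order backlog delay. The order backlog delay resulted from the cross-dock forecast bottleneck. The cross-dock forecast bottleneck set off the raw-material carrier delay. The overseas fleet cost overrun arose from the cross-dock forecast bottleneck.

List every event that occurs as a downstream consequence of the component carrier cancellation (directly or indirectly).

the assembly contract capacity cut, the component order backlog strike, the raw-material carrier delay

Direct effects: the raw-material carrier delay.
2 steps out: the component order backlog strike.
3 steps out: the assembly contract capacity cut.
Not reachable from it: the cross-dock forecast bottleneck, the order backlog delay, the overseas fleet cost overrun, the tier-1 order backlog bottleneck.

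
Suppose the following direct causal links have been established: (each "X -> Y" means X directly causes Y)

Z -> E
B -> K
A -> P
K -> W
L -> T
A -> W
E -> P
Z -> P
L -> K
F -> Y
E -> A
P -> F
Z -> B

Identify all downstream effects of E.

A, F, P, W, Y

Direct effects: A, P.
2 steps out: F, W.
3 steps out: Y.
Not reachable from it: L, T, Z, B, K.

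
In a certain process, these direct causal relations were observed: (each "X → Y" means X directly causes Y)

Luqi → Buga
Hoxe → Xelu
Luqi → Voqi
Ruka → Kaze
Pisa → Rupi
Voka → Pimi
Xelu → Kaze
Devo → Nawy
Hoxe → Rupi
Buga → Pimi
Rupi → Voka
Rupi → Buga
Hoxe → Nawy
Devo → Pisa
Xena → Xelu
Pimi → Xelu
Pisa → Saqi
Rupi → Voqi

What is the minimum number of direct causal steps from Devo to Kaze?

Shortest chain: Devo → Pisa → Rupi → Voka → Pimi → Xelu → Kaze.

6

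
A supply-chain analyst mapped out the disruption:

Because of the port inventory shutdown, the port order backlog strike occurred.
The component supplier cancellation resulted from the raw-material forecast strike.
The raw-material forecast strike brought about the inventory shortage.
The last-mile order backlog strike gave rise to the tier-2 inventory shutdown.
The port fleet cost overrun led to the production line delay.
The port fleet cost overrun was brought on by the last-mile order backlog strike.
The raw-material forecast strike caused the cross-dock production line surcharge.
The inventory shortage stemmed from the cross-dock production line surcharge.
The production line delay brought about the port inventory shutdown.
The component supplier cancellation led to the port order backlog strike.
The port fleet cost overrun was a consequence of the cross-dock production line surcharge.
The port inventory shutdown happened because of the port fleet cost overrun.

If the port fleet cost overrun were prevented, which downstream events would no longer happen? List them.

Downstream of the port fleet cost overrun: the production line delay, the port inventory shutdown, the port order backlog strike.
Of those, still caused via another path: the port order backlog strike.
The remainder have no surviving cause.

the port inventory shutdown, the production line delay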